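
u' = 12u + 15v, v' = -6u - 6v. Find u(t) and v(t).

Coefficient matrix A = [[12, 15], [-6, -6]].
Characteristic polynomial det(A - λI) = λ^2 - 6λ + 18 = 0.
Eigenvalues λ = 3 ± 3i (complex conjugate pair).
For λ=3+3i: an eigenvector is (2,-1) - i(1,-1) = (2 - i, -1 + i).
A real fundamental pair from Re and Im of e^((3+3i)t)v: X_1 = e^(3t)(cos(3t)·(2,-1) + sin(3t)·(1,-1)), X_2 = e^(3t)(sin(3t)·(2,-1) - cos(3t)·(1,-1)).
General solution: K_1X_1 + K_2X_2.

u(t) = K_1e^(3t)sin(3t) + 2K_1e^(3t)cos(3t) + 2K_2e^(3t)sin(3t) - K_2e^(3t)cos(3t), v(t) = -K_1e^(3t)sin(3t) - K_1e^(3t)cos(3t) - K_2e^(3t)sin(3t) + K_2e^(3t)cos(3t)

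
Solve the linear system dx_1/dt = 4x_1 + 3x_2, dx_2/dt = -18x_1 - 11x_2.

Coefficient matrix A = [[4, 3], [-18, -11]].
Characteristic polynomial det(A - λI) = λ^2 + 7λ + 10 = 0.
Eigenvalues λ = -5, -2.
For λ=-5: (A-λI) row 1 is [9, 3], so an eigenvector is (-1, 3).
For λ=-2: (A-λI) row 1 is [6, 3], so an eigenvector is (-1, 2).
General solution: K_1e^(-5t)(-1,3) + K_2e^(-2t)(-1,2).

x_1(t) = -K_1e^(-5t) - K_2e^(-2t), x_2(t) = 3K_1e^(-5t) + 2K_2e^(-2t)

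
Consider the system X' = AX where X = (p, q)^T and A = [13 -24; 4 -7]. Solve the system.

Coefficient matrix A = [[13, -24], [4, -7]].
Characteristic polynomial det(A - λI) = λ^2 - 6λ + 5 = 0.
Eigenvalues λ = 5, 1.
For λ=5: (A-λI) row 1 is [8, -24], so an eigenvector is (-3, -1).
For λ=1: (A-λI) row 1 is [12, -24], so an eigenvector is (-2, -1).
General solution: K_1e^(5t)(-3,-1) + K_2e^(t)(-2,-1).

p(t) = -3K_1e^(5t) - 2K_2e^(t), q(t) = -K_1e^(5t) - K_2e^(t)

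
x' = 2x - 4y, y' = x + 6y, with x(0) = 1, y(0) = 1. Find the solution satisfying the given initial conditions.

Coefficient matrix A = [[2, -4], [1, 6]].
Characteristic polynomial det(A - λI) = λ^2 - 8λ + 16 = 0.
Single eigenvalue λ = 4 with algebraic multiplicity 2.
Eigenvector v = (2,-1); generalized eigenvector w with (A-λI)w=v is (1,-1).
General solution: e^(4t)[C_1·v + C_2·(t·v + w)].
Applying x(0)=1, y(0)=1 gives C_1=2, C_2=-3.

x(t) = -6te^(4t) + e^(4t), y(t) = 3te^(4t) + e^(4t)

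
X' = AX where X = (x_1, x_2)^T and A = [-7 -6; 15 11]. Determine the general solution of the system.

Coefficient matrix A = [[-7, -6], [15, 11]].
Characteristic polynomial det(A - λI) = λ^2 - 4λ + 13 = 0.
Eigenvalues λ = 2 ± 3i (complex conjugate pair).
For λ=2+3i: an eigenvector is (-1,1) - i(1,-2) = (-1 - i, 1 + 2i).
A real fundamental pair from Re and Im of e^((2+3i)t)v: X_1 = e^(2t)(cos(3t)·(-1,1) + sin(3t)·(1,-2)), X_2 = e^(2t)(sin(3t)·(-1,1) - cos(3t)·(1,-2)).
General solution: K_1X_1 + K_2X_2.

x_1(t) = K_1e^(2t)sin(3t) - K_1e^(2t)cos(3t) - K_2e^(2t)sin(3t) - K_2e^(2t)cos(3t), x_2(t) = -2K_1e^(2t)sin(3t) + K_1e^(2t)cos(3t) + K_2e^(2t)sin(3t) + 2K_2e^(2t)cos(3t)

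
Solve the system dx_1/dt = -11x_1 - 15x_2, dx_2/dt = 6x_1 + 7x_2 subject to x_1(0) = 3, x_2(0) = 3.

x_1(t) = -24e^(-2t)sin(3t) + 3e^(-2t)cos(3t), x_2(t) = 15e^(-2t)sin(3t) + 3e^(-2t)cos(3t)

Coefficient matrix A = [[-11, -15], [6, 7]].
Characteristic polynomial det(A - λI) = λ^2 + 4λ + 13 = 0.
Eigenvalues λ = -2 ± 3i (complex conjugate pair).
For λ=-2+3i: an eigenvector is (1,-1) - i(2,-1) = (1 - 2i, -1 + i).
A real fundamental pair from Re and Im of e^((-2+3i)t)v: X_1 = e^(-2t)(cos(3t)·(1,-1) + sin(3t)·(2,-1)), X_2 = e^(-2t)(sin(3t)·(1,-1) - cos(3t)·(2,-1)).
General solution: C_1X_1 + C_2X_2.
Applying x_1(0)=3, x_2(0)=3 gives C_1=-9, C_2=-6.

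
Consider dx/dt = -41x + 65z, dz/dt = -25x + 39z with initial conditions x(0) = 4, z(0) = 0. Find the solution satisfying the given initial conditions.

x(t) = -32e^(-t)sin(5t) + 4e^(-t)cos(5t), z(t) = -20e^(-t)sin(5t)

Coefficient matrix A = [[-41, 65], [-25, 39]].
Characteristic polynomial det(A - λI) = λ^2 + 2λ + 26 = 0.
Eigenvalues λ = -1 ± 5i (complex conjugate pair).
For λ=-1+5i: an eigenvector is (-3,-2) - i(-2,-1) = (-3 + 2i, -2 + i).
A real fundamental pair from Re and Im of e^((-1+5i)t)v: X_1 = e^(-t)(cos(5t)·(-3,-2) + sin(5t)·(-2,-1)), X_2 = e^(-t)(sin(5t)·(-3,-2) - cos(5t)·(-2,-1)).
General solution: C_1X_1 + C_2X_2.
Applying x(0)=4, z(0)=0 gives C_1=4, C_2=8.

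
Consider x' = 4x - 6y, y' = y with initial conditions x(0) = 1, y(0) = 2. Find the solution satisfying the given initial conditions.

x(t) = -3e^(4t) + 4e^(t), y(t) = 2e^(t)

Coefficient matrix A = [[4, -6], [0, 1]].
Characteristic polynomial det(A - λI) = λ^2 - 5λ + 4 = 0.
Eigenvalues λ = 1, 4.
For λ=1: (A-λI) row 1 is [3, -6], so an eigenvector is (-2, -1).
For λ=4: (A-λI) row 1 is [0, -6], so an eigenvector is (1, 0).
General solution: c_1e^(t)(-2,-1) + c_2e^(4t)(1,0).
Applying x(0)=1, y(0)=2 gives c_1=-2, c_2=-3.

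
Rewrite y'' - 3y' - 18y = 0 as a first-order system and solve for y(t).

Let x_1 = y, x_2 = y'. Then x_1' = x_2 and x_2' = 18x_1 + 3x_2.
A = [[0,1],[18,3]]; det(A-λI) = λ^2 - 3λ - 18.
Eigenvalues λ = 6, -3 with eigenvectors (1,6), (1,-3).

y(t) = K_1e^(6t) + K_2e^(-3t)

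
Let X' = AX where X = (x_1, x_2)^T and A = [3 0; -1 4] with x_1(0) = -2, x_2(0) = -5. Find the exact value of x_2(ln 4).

-896

A = [[3,0],[-1,4]]; eigenvalues λ = 3, 4.
Eigenvectors: (-1,-1) for λ=3, (0,1) for λ=4.
From the initial condition, c_1 = 2, c_2 = -3.
x_2(ln 4) = (2)(4^3)(-1) + (-3)(4^4)(1) = -896.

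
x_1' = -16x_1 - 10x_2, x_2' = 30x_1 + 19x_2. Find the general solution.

Coefficient matrix A = [[-16, -10], [30, 19]].
Characteristic polynomial det(A - λI) = λ^2 - 3λ - 4 = 0.
Eigenvalues λ = -1, 4.
For λ=-1: (A-λI) row 1 is [-15, -10], so an eigenvector is (-2, 3).
For λ=4: (A-λI) row 1 is [-20, -10], so an eigenvector is (-1, 2).
General solution: c_1e^(-t)(-2,3) + c_2e^(4t)(-1,2).

x_1(t) = -2c_1e^(-t) - c_2e^(4t), x_2(t) = 3c_1e^(-t) + 2c_2e^(4t)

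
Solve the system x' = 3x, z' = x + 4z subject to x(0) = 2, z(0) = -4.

Coefficient matrix A = [[3, 0], [1, 4]].
Characteristic polynomial det(A - λI) = λ^2 - 7λ + 12 = 0.
Eigenvalues λ = 3, 4.
For λ=3: (A-λI) row 2 is [1, 1], so an eigenvector is (-1, 1).
For λ=4: (A-λI) row 1 is [-1, 0], so an eigenvector is (0, -1).
General solution: C_1e^(3t)(-1,1) + C_2e^(4t)(0,-1).
Applying x(0)=2, z(0)=-4 gives C_1=-2, C_2=2.

x(t) = 2e^(3t), z(t) = -2e^(4t) - 2e^(3t)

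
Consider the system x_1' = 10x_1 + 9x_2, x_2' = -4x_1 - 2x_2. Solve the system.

Coefficient matrix A = [[10, 9], [-4, -2]].
Characteristic polynomial det(A - λI) = λ^2 - 8λ + 16 = 0.
Single eigenvalue λ = 4 with algebraic multiplicity 2.
Eigenvector v = (-3,2); generalized eigenvector w with (A-λI)w=v is (1,-1).
General solution: e^(4t)[C_1·v + C_2·(t·v + w)].

x_1(t) = -3C_1e^(4t) - 3C_2te^(4t) + C_2e^(4t), x_2(t) = 2C_1e^(4t) + 2C_2te^(4t) - C_2e^(4t)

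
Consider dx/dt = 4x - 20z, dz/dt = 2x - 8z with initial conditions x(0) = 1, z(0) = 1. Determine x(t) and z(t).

Coefficient matrix A = [[4, -20], [2, -8]].
Characteristic polynomial det(A - λI) = λ^2 + 4λ + 8 = 0.
Eigenvalues λ = -2 ± 2i (complex conjugate pair).
For λ=-2+2i: an eigenvector is (3,1) - i(-1,0) = (3 + i, 1).
A real fundamental pair from Re and Im of e^((-2+2i)t)v: X_1 = e^(-2t)(cos(2t)·(3,1) + sin(2t)·(-1,0)), X_2 = e^(-2t)(sin(2t)·(3,1) - cos(2t)·(-1,0)).
General solution: K_1X_1 + K_2X_2.
Applying x(0)=1, z(0)=1 gives K_1=1, K_2=-2.

x(t) = -7e^(-2t)sin(2t) + e^(-2t)cos(2t), z(t) = -2e^(-2t)sin(2t) + e^(-2t)cos(2t)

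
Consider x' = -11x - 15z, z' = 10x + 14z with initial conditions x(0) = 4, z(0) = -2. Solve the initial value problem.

Coefficient matrix A = [[-11, -15], [10, 14]].
Characteristic polynomial det(A - λI) = λ^2 - 3λ - 4 = 0.
Eigenvalues λ = -1, 4.
For λ=-1: (A-λI) row 1 is [-10, -15], so an eigenvector is (3, -2).
For λ=4: (A-λI) row 1 is [-15, -15], so an eigenvector is (1, -1).
General solution: K_1e^(-t)(3,-2) + K_2e^(4t)(1,-1).
Applying x(0)=4, z(0)=-2 gives K_1=2, K_2=-2.

x(t) = -2e^(4t) + 6e^(-t), z(t) = 2e^(4t) - 4e^(-t)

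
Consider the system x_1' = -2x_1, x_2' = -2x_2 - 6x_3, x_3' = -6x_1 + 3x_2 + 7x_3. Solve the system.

Coefficient matrix A = [[-2, 0, 0], [0, -2, -6], [-6, 3, 7]].
det(A - λI) = 0 gives eigenvalues λ = 4, -2, 1.
For λ=4: eigenvector (0,-1,1).
For λ=-2: eigenvector (1,2,0).
For λ=1: eigenvector (0,-2,1).
General solution: c_1e^(4t)(0,-1,1) + c_2e^(-2t)(1,2,0) + c_3e^(t)(0,-2,1).

x_1(t) = c_2e^(-2t), x_2(t) = -c_1e^(4t) + 2c_2e^(-2t) - 2c_3e^(t), x_3(t) = c_1e^(4t) + c_3e^(t)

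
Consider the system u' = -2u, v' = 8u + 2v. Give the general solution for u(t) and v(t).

Coefficient matrix A = [[-2, 0], [8, 2]].
Characteristic polynomial det(A - λI) = λ^2 - 4 = 0.
Eigenvalues λ = -2, 2.
For λ=-2: (A-λI) row 2 is [8, 4], so an eigenvector is (-1, 2).
For λ=2: (A-λI) row 1 is [-4, 0], so an eigenvector is (0, -1).
General solution: C_1e^(-2t)(-1,2) + C_2e^(2t)(0,-1).

u(t) = -C_1e^(-2t), v(t) = 2C_1e^(-2t) - C_2e^(2t)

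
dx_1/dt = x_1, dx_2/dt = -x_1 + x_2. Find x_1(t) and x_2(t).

Coefficient matrix A = [[1, 0], [-1, 1]].
Characteristic polynomial det(A - λI) = λ^2 - 2λ + 1 = 0.
Single eigenvalue λ = 1 with algebraic multiplicity 2.
Eigenvector v = (0,1); generalized eigenvector w with (A-λI)w=v is (-1,0).
General solution: e^(t)[K_1·v + K_2·(t·v + w)].

x_1(t) = -K_2e^(t), x_2(t) = K_1e^(t) + K_2te^(t)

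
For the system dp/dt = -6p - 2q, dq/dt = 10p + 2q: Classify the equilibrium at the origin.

stable spiral

A = [[-6,-2],[10,2]]; det(A-λI) = λ^2 + 4λ + 8.
λ = -2 ± 2i: negative real part.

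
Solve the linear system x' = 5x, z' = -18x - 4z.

x(t) = C_1e^(5t), z(t) = -2C_1e^(5t) + C_2e^(-4t)

Coefficient matrix A = [[5, 0], [-18, -4]].
Characteristic polynomial det(A - λI) = λ^2 - λ - 20 = 0.
Eigenvalues λ = 5, -4.
For λ=5: (A-λI) row 2 is [-18, -9], so an eigenvector is (1, -2).
For λ=-4: (A-λI) row 1 is [9, 0], so an eigenvector is (0, 1).
General solution: C_1e^(5t)(1,-2) + C_2e^(-4t)(0,1).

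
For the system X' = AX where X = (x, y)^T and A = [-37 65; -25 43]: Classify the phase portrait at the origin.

unstable spiral

A = [[-37,65],[-25,43]]; det(A-λI) = λ^2 - 6λ + 34.
λ = 3 ± 5i: positive real part.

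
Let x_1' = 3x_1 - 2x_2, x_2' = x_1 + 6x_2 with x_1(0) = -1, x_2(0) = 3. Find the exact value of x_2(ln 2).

128

A = [[3,-2],[1,6]]; eigenvalues λ = 4, 5.
Eigenvectors: (2,-1) for λ=4, (-1,1) for λ=5.
From the initial condition, c_1 = 2, c_2 = 5.
x_2(ln 2) = (2)(2^4)(-1) + (5)(2^5)(1) = 128.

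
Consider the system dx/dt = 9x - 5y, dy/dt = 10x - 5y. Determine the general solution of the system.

x(t) = C_1e^(2t)sin(t) - 2C_1e^(2t)cos(t) - 2C_2e^(2t)sin(t) - C_2e^(2t)cos(t), y(t) = C_1e^(2t)sin(t) - 3C_1e^(2t)cos(t) - 3C_2e^(2t)sin(t) - C_2e^(2t)cos(t)

Coefficient matrix A = [[9, -5], [10, -5]].
Characteristic polynomial det(A - λI) = λ^2 - 4λ + 5 = 0.
Eigenvalues λ = 2 ± i (complex conjugate pair).
For λ=2+i: an eigenvector is (-2,-3) - i(1,1) = (-2 - i, -3 - i).
A real fundamental pair from Re and Im of e^((2+i)t)v: X_1 = e^(2t)(cos(t)·(-2,-3) + sin(t)·(1,1)), X_2 = e^(2t)(sin(t)·(-2,-3) - cos(t)·(1,1)).
General solution: C_1X_1 + C_2X_2.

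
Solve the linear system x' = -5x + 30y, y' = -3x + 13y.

x(t) = -K_1e^(4t)sin(3t) - 3K_1e^(4t)cos(3t) - 3K_2e^(4t)sin(3t) + K_2e^(4t)cos(3t), y(t) = -K_1e^(4t)cos(3t) - K_2e^(4t)sin(3t)

Coefficient matrix A = [[-5, 30], [-3, 13]].
Characteristic polynomial det(A - λI) = λ^2 - 8λ + 25 = 0.
Eigenvalues λ = 4 ± 3i (complex conjugate pair).
For λ=4+3i: an eigenvector is (-3,-1) - i(-1,0) = (-3 + i, -1).
A real fundamental pair from Re and Im of e^((4+3i)t)v: X_1 = e^(4t)(cos(3t)·(-3,-1) + sin(3t)·(-1,0)), X_2 = e^(4t)(sin(3t)·(-3,-1) - cos(3t)·(-1,0)).
General solution: K_1X_1 + K_2X_2.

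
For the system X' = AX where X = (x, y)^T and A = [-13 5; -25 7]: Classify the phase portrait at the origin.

stable spiral

A = [[-13,5],[-25,7]]; det(A-λI) = λ^2 + 6λ + 34.
λ = -3 ± 5i: negative real part.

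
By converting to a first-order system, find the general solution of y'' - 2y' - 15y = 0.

Let x_1 = y, x_2 = y'. Then x_1' = x_2 and x_2' = 15x_1 + 2x_2.
A = [[0,1],[15,2]]; det(A-λI) = λ^2 - 2λ - 15.
Eigenvalues λ = 5, -3 with eigenvectors (1,5), (1,-3).

y(t) = K_1e^(5t) + K_2e^(-3t)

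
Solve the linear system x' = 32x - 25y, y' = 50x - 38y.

x(t) = -2C_1e^(-3t)sin(5t) - C_1e^(-3t)cos(5t) - C_2e^(-3t)sin(5t) + 2C_2e^(-3t)cos(5t), y(t) = -3C_1e^(-3t)sin(5t) - C_1e^(-3t)cos(5t) - C_2e^(-3t)sin(5t) + 3C_2e^(-3t)cos(5t)

Coefficient matrix A = [[32, -25], [50, -38]].
Characteristic polynomial det(A - λI) = λ^2 + 6λ + 34 = 0.
Eigenvalues λ = -3 ± 5i (complex conjugate pair).
For λ=-3+5i: an eigenvector is (-1,-1) - i(-2,-3) = (-1 + 2i, -1 + 3i).
A real fundamental pair from Re and Im of e^((-3+5i)t)v: X_1 = e^(-3t)(cos(5t)·(-1,-1) + sin(5t)·(-2,-3)), X_2 = e^(-3t)(sin(5t)·(-1,-1) - cos(5t)·(-2,-3)).
General solution: C_1X_1 + C_2X_2.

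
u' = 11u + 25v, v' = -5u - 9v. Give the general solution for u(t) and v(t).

Coefficient matrix A = [[11, 25], [-5, -9]].
Characteristic polynomial det(A - λI) = λ^2 - 2λ + 26 = 0.
Eigenvalues λ = 1 ± 5i (complex conjugate pair).
For λ=1+5i: an eigenvector is (-1,0) - i(-2,1) = (-1 + 2i, 0 - i).
A real fundamental pair from Re and Im of e^((1+5i)t)v: X_1 = e^(t)(cos(5t)·(-1,0) + sin(5t)·(-2,1)), X_2 = e^(t)(sin(5t)·(-1,0) - cos(5t)·(-2,1)).
General solution: K_1X_1 + K_2X_2.

u(t) = -2K_1e^(t)sin(5t) - K_1e^(t)cos(5t) - K_2e^(t)sin(5t) + 2K_2e^(t)cos(5t), v(t) = K_1e^(t)sin(5t) - K_2e^(t)cos(5t)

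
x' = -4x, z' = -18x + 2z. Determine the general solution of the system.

Coefficient matrix A = [[-4, 0], [-18, 2]].
Characteristic polynomial det(A - λI) = λ^2 + 2λ - 8 = 0.
Eigenvalues λ = -4, 2.
For λ=-4: (A-λI) row 2 is [-18, 6], so an eigenvector is (1, 3).
For λ=2: (A-λI) row 1 is [-6, 0], so an eigenvector is (0, -1).
General solution: C_1e^(-4t)(1,3) + C_2e^(2t)(0,-1).

x(t) = C_1e^(-4t), z(t) = 3C_1e^(-4t) - C_2e^(2t)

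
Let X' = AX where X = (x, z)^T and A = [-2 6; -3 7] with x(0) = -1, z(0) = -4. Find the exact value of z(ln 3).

-558

A = [[-2,6],[-3,7]]; eigenvalues λ = 1, 4.
Eigenvectors: (-2,-1) for λ=1, (1,1) for λ=4.
From the initial condition, c_1 = -3, c_2 = -7.
z(ln 3) = (-3)(3^1)(-1) + (-7)(3^4)(1) = -558.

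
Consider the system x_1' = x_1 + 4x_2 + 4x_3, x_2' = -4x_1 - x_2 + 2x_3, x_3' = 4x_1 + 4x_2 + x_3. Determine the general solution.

x_1(t) = K_1e^(t) + 2K_2e^(3t), x_2(t) = -K_1e^(t) - K_2e^(3t) - K_3e^(-3t), x_3(t) = K_1e^(t) + 2K_2e^(3t) + K_3e^(-3t)

Coefficient matrix A = [[1, 4, 4], [-4, -1, 2], [4, 4, 1]].
det(A - λI) = 0 gives eigenvalues λ = 1, 3, -3.
For λ=1: eigenvector (1,-1,1).
For λ=3: eigenvector (2,-1,2).
For λ=-3: eigenvector (0,-1,1).
General solution: K_1e^(t)(1,-1,1) + K_2e^(3t)(2,-1,2) + K_3e^(-3t)(0,-1,1).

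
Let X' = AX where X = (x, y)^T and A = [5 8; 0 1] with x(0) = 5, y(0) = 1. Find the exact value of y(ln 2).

2

A = [[5,8],[0,1]]; eigenvalues λ = 1, 5.
Eigenvectors: (2,-1) for λ=1, (-1,0) for λ=5.
From the initial condition, c_1 = -1, c_2 = -7.
y(ln 2) = (-1)(2^1)(-1) + (-7)(2^5)(0) = 2.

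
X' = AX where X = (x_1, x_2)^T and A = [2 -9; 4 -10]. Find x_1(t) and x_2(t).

x_1(t) = 3C_1e^(-4t) + 3C_2te^(-4t) - C_2e^(-4t), x_2(t) = 2C_1e^(-4t) + 2C_2te^(-4t) - C_2e^(-4t)

Coefficient matrix A = [[2, -9], [4, -10]].
Characteristic polynomial det(A - λI) = λ^2 + 8λ + 16 = 0.
Single eigenvalue λ = -4 with algebraic multiplicity 2.
Eigenvector v = (3,2); generalized eigenvector w with (A-λI)w=v is (-1,-1).
General solution: e^(-4t)[C_1·v + C_2·(t·v + w)].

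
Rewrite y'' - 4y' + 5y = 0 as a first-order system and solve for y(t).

Let x_1 = y, x_2 = y'. Then x_1' = x_2 and x_2' = -5x_1 + 4x_2.
A = [[0,1],[-5,4]]; det(A-λI) = λ^2 - 4λ + 5.
Eigenvalues λ = 2 ± i.

y(t) = K_1e^(2t)cos(t) + K_2e^(2t)sin(t)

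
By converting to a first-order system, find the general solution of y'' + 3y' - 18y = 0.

y(t) = c_1e^(3t) + c_2e^(-6t)

Let x_1 = y, x_2 = y'. Then x_1' = x_2 and x_2' = 18x_1 - 3x_2.
A = [[0,1],[18,-3]]; det(A-λI) = λ^2 + 3λ - 18.
Eigenvalues λ = 3, -6 with eigenvectors (1,3), (1,-6).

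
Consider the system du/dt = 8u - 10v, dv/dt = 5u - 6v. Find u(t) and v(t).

u(t) = 3C_1e^(t)sin(t) - C_1e^(t)cos(t) - C_2e^(t)sin(t) - 3C_2e^(t)cos(t), v(t) = 2C_1e^(t)sin(t) - C_1e^(t)cos(t) - C_2e^(t)sin(t) - 2C_2e^(t)cos(t)

Coefficient matrix A = [[8, -10], [5, -6]].
Characteristic polynomial det(A - λI) = λ^2 - 2λ + 2 = 0.
Eigenvalues λ = 1 ± i (complex conjugate pair).
For λ=1+i: an eigenvector is (-1,-1) - i(3,2) = (-1 - 3i, -1 - 2i).
A real fundamental pair from Re and Im of e^((1+i)t)v: X_1 = e^(t)(cos(t)·(-1,-1) + sin(t)·(3,2)), X_2 = e^(t)(sin(t)·(-1,-1) - cos(t)·(3,2)).
General solution: C_1X_1 + C_2X_2.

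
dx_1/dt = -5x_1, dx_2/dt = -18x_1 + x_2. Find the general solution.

Coefficient matrix A = [[-5, 0], [-18, 1]].
Characteristic polynomial det(A - λI) = λ^2 + 4λ - 5 = 0.
Eigenvalues λ = -5, 1.
For λ=-5: (A-λI) row 2 is [-18, 6], so an eigenvector is (1, 3).
For λ=1: (A-λI) row 1 is [-6, 0], so an eigenvector is (0, 1).
General solution: c_1e^(-5t)(1,3) + c_2e^(t)(0,1).

x_1(t) = c_1e^(-5t), x_2(t) = 3c_1e^(-5t) + c_2e^(t)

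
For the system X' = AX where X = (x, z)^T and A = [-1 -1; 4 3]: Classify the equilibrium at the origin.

A = [[-1,-1],[4,3]]; det(A-λI) = λ^2 - 2λ + 1.
repeated λ = 1 with a single eigenvector.

unstable improper node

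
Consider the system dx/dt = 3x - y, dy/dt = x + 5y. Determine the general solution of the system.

x(t) = -K_1e^(4t) - K_2te^(4t) + 3K_2e^(4t), y(t) = K_1e^(4t) + K_2te^(4t) - 2K_2e^(4t)

Coefficient matrix A = [[3, -1], [1, 5]].
Characteristic polynomial det(A - λI) = λ^2 - 8λ + 16 = 0.
Single eigenvalue λ = 4 with algebraic multiplicity 2.
Eigenvector v = (-1,1); generalized eigenvector w with (A-λI)w=v is (3,-2).
General solution: e^(4t)[K_1·v + K_2·(t·v + w)].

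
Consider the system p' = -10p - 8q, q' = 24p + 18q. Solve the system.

p(t) = -c_1e^(6t) + 2c_2e^(2t), q(t) = 2c_1e^(6t) - 3c_2e^(2t)

Coefficient matrix A = [[-10, -8], [24, 18]].
Characteristic polynomial det(A - λI) = λ^2 - 8λ + 12 = 0.
Eigenvalues λ = 6, 2.
For λ=6: (A-λI) row 1 is [-16, -8], so an eigenvector is (-1, 2).
For λ=2: (A-λI) row 1 is [-12, -8], so an eigenvector is (2, -3).
General solution: c_1e^(6t)(-1,2) + c_2e^(2t)(2,-3).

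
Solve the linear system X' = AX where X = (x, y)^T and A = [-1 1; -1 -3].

Coefficient matrix A = [[-1, 1], [-1, -3]].
Characteristic polynomial det(A - λI) = λ^2 + 4λ + 4 = 0.
Single eigenvalue λ = -2 with algebraic multiplicity 2.
Eigenvector v = (-1,1); generalized eigenvector w with (A-λI)w=v is (2,-3).
General solution: e^(-2t)[C_1·v + C_2·(t·v + w)].

x(t) = -C_1e^(-2t) - C_2te^(-2t) + 2C_2e^(-2t), y(t) = C_1e^(-2t) + C_2te^(-2t) - 3C_2e^(-2t)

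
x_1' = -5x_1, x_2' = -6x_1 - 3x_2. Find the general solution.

x_1(t) = -c_2e^(-5t), x_2(t) = c_1e^(-3t) - 3c_2e^(-5t)

Coefficient matrix A = [[-5, 0], [-6, -3]].
Characteristic polynomial det(A - λI) = λ^2 + 8λ + 15 = 0.
Eigenvalues λ = -3, -5.
For λ=-3: (A-λI) row 1 is [-2, 0], so an eigenvector is (0, 1).
For λ=-5: (A-λI) row 2 is [-6, 2], so an eigenvector is (-1, -3).
General solution: c_1e^(-3t)(0,1) + c_2e^(-5t)(-1,-3).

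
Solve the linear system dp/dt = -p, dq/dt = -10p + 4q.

Coefficient matrix A = [[-1, 0], [-10, 4]].
Characteristic polynomial det(A - λI) = λ^2 - 3λ - 4 = 0.
Eigenvalues λ = -1, 4.
For λ=-1: (A-λI) row 2 is [-10, 5], so an eigenvector is (-1, -2).
For λ=4: (A-λI) row 1 is [-5, 0], so an eigenvector is (0, 1).
General solution: K_1e^(-t)(-1,-2) + K_2e^(4t)(0,1).

p(t) = -K_1e^(-t), q(t) = -2K_1e^(-t) + K_2e^(4t)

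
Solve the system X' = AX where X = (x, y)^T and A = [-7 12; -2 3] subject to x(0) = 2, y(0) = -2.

x(t) = -16e^(-t) + 18e^(-3t), y(t) = -8e^(-t) + 6e^(-3t)

Coefficient matrix A = [[-7, 12], [-2, 3]].
Characteristic polynomial det(A - λI) = λ^2 + 4λ + 3 = 0.
Eigenvalues λ = -3, -1.
For λ=-3: (A-λI) row 1 is [-4, 12], so an eigenvector is (3, 1).
For λ=-1: (A-λI) row 1 is [-6, 12], so an eigenvector is (-2, -1).
General solution: c_1e^(-3t)(3,1) + c_2e^(-t)(-2,-1).
Applying x(0)=2, y(0)=-2 gives c_1=6, c_2=8.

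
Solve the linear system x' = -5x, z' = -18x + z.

Coefficient matrix A = [[-5, 0], [-18, 1]].
Characteristic polynomial det(A - λI) = λ^2 + 4λ - 5 = 0.
Eigenvalues λ = 1, -5.
For λ=1: (A-λI) row 1 is [-6, 0], so an eigenvector is (0, 1).
For λ=-5: (A-λI) row 2 is [-18, 6], so an eigenvector is (1, 3).
General solution: C_1e^(t)(0,1) + C_2e^(-5t)(1,3).

x(t) = C_2e^(-5t), z(t) = C_1e^(t) + 3C_2e^(-5t)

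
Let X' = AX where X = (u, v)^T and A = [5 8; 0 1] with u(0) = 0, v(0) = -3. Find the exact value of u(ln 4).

A = [[5,8],[0,1]]; eigenvalues λ = 1, 5.
Eigenvectors: (2,-1) for λ=1, (1,0) for λ=5.
From the initial condition, c_1 = 3, c_2 = -6.
u(ln 4) = (3)(4^1)(2) + (-6)(4^5)(1) = -6120.

-6120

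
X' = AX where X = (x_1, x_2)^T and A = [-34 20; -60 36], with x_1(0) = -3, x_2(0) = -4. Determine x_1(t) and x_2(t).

x_1(t) = e^(6t) - 4e^(-4t), x_2(t) = 2e^(6t) - 6e^(-4t)

Coefficient matrix A = [[-34, 20], [-60, 36]].
Characteristic polynomial det(A - λI) = λ^2 - 2λ - 24 = 0.
Eigenvalues λ = -4, 6.
For λ=-4: (A-λI) row 1 is [-30, 20], so an eigenvector is (2, 3).
For λ=6: (A-λI) row 1 is [-40, 20], so an eigenvector is (1, 2).
General solution: c_1e^(-4t)(2,3) + c_2e^(6t)(1,2).
Applying x_1(0)=-3, x_2(0)=-4 gives c_1=-2, c_2=1.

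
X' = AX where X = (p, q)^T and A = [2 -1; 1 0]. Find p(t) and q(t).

Coefficient matrix A = [[2, -1], [1, 0]].
Characteristic polynomial det(A - λI) = λ^2 - 2λ + 1 = 0.
Single eigenvalue λ = 1 with algebraic multiplicity 2.
Eigenvector v = (-1,-1); generalized eigenvector w with (A-λI)w=v is (2,3).
General solution: e^(t)[K_1·v + K_2·(t·v + w)].

p(t) = -K_1e^(t) - K_2te^(t) + 2K_2e^(t), q(t) = -K_1e^(t) - K_2te^(t) + 3K_2e^(t)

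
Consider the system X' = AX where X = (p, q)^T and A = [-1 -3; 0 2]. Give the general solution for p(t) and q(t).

Coefficient matrix A = [[-1, -3], [0, 2]].
Characteristic polynomial det(A - λI) = λ^2 - λ - 2 = 0.
Eigenvalues λ = 2, -1.
For λ=2: (A-λI) row 1 is [-3, -3], so an eigenvector is (-1, 1).
For λ=-1: (A-λI) row 1 is [0, -3], so an eigenvector is (-1, 0).
General solution: K_1e^(2t)(-1,1) + K_2e^(-t)(-1,0).

p(t) = -K_1e^(2t) - K_2e^(-t), q(t) = K_1e^(2t)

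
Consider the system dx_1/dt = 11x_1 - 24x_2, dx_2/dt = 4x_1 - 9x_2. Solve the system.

x_1(t) = -2c_1e^(-t) + 3c_2e^(3t), x_2(t) = -c_1e^(-t) + c_2e^(3t)

Coefficient matrix A = [[11, -24], [4, -9]].
Characteristic polynomial det(A - λI) = λ^2 - 2λ - 3 = 0.
Eigenvalues λ = -1, 3.
For λ=-1: (A-λI) row 1 is [12, -24], so an eigenvector is (-2, -1).
For λ=3: (A-λI) row 1 is [8, -24], so an eigenvector is (3, 1).
General solution: c_1e^(-t)(-2,-1) + c_2e^(3t)(3,1).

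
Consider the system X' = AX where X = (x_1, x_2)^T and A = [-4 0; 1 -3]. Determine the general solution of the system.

Coefficient matrix A = [[-4, 0], [1, -3]].
Characteristic polynomial det(A - λI) = λ^2 + 7λ + 12 = 0.
Eigenvalues λ = -4, -3.
For λ=-4: (A-λI) row 2 is [1, 1], so an eigenvector is (1, -1).
For λ=-3: (A-λI) row 1 is [-1, 0], so an eigenvector is (0, 1).
General solution: C_1e^(-4t)(1,-1) + C_2e^(-3t)(0,1).

x_1(t) = C_1e^(-4t), x_2(t) = -C_1e^(-4t) + C_2e^(-3t)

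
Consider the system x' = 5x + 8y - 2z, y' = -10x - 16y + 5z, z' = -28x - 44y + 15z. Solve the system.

Coefficient matrix A = [[5, 8, -2], [-10, -16, 5], [-28, -44, 15]].
det(A - λI) = 0 gives eigenvalues λ = -1, 4, 1.
For λ=-1: eigenvector (-1,1,1).
For λ=4: eigenvector (0,-1,-4).
For λ=1: eigenvector (1,0,2).
General solution: c_1e^(-t)(-1,1,1) + c_2e^(4t)(0,-1,-4) + c_3e^(t)(1,0,2).

x(t) = -c_1e^(-t) + c_3e^(t), y(t) = c_1e^(-t) - c_2e^(4t), z(t) = c_1e^(-t) - 4c_2e^(4t) + 2c_3e^(t)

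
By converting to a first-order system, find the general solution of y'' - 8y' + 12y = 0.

y(t) = c_1e^(2t) + c_2e^(6t)

Let x_1 = y, x_2 = y'. Then x_1' = x_2 and x_2' = -12x_1 + 8x_2.
A = [[0,1],[-12,8]]; det(A-λI) = λ^2 - 8λ + 12.
Eigenvalues λ = 2, 6 with eigenvectors (1,2), (1,6).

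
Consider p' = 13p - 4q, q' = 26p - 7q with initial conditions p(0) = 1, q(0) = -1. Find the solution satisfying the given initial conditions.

p(t) = 7e^(3t)sin(2t) + e^(3t)cos(2t), q(t) = 18e^(3t)sin(2t) - e^(3t)cos(2t)

Coefficient matrix A = [[13, -4], [26, -7]].
Characteristic polynomial det(A - λI) = λ^2 - 6λ + 13 = 0.
Eigenvalues λ = 3 ± 2i (complex conjugate pair).
For λ=3+2i: an eigenvector is (-1,-2) - i(-1,-3) = (-1 + i, -2 + 3i).
A real fundamental pair from Re and Im of e^((3+2i)t)v: X_1 = e^(3t)(cos(2t)·(-1,-2) + sin(2t)·(-1,-3)), X_2 = e^(3t)(sin(2t)·(-1,-2) - cos(2t)·(-1,-3)).
General solution: C_1X_1 + C_2X_2.
Applying p(0)=1, q(0)=-1 gives C_1=-4, C_2=-3.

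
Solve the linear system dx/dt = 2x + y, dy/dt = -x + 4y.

x(t) = -C_1e^(3t) - C_2te^(3t) + C_2e^(3t), y(t) = -C_1e^(3t) - C_2te^(3t)

Coefficient matrix A = [[2, 1], [-1, 4]].
Characteristic polynomial det(A - λI) = λ^2 - 6λ + 9 = 0.
Single eigenvalue λ = 3 with algebraic multiplicity 2.
Eigenvector v = (-1,-1); generalized eigenvector w with (A-λI)w=v is (1,0).
General solution: e^(3t)[C_1·v + C_2·(t·v + w)].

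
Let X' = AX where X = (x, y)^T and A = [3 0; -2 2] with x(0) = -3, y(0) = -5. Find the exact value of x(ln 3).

-81

A = [[3,0],[-2,2]]; eigenvalues λ = 2, 3.
Eigenvectors: (0,-1) for λ=2, (1,-2) for λ=3.
From the initial condition, c_1 = 11, c_2 = -3.
x(ln 3) = (11)(3^2)(0) + (-3)(3^3)(1) = -81.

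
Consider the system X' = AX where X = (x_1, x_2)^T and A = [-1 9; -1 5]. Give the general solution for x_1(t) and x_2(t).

Coefficient matrix A = [[-1, 9], [-1, 5]].
Characteristic polynomial det(A - λI) = λ^2 - 4λ + 4 = 0.
Single eigenvalue λ = 2 with algebraic multiplicity 2.
Eigenvector v = (3,1); generalized eigenvector w with (A-λI)w=v is (-1,0).
General solution: e^(2t)[K_1·v + K_2·(t·v + w)].

x_1(t) = 3K_1e^(2t) + 3K_2te^(2t) - K_2e^(2t), x_2(t) = K_1e^(2t) + K_2te^(2t)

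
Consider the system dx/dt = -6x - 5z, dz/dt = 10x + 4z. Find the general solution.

Coefficient matrix A = [[-6, -5], [10, 4]].
Characteristic polynomial det(A - λI) = λ^2 + 2λ + 26 = 0.
Eigenvalues λ = -1 ± 5i (complex conjugate pair).
For λ=-1+5i: an eigenvector is (0,-1) - i(1,-1) = (0 - i, -1 + i).
A real fundamental pair from Re and Im of e^((-1+5i)t)v: X_1 = e^(-t)(cos(5t)·(0,-1) + sin(5t)·(1,-1)), X_2 = e^(-t)(sin(5t)·(0,-1) - cos(5t)·(1,-1)).
General solution: C_1X_1 + C_2X_2.

x(t) = C_1e^(-t)sin(5t) - C_2e^(-t)cos(5t), z(t) = -C_1e^(-t)sin(5t) - C_1e^(-t)cos(5t) - C_2e^(-t)sin(5t) + C_2e^(-t)cos(5t)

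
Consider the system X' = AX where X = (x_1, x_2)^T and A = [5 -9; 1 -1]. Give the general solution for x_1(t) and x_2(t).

x_1(t) = -3K_1e^(2t) - 3K_2te^(2t) + 2K_2e^(2t), x_2(t) = -K_1e^(2t) - K_2te^(2t) + K_2e^(2t)

Coefficient matrix A = [[5, -9], [1, -1]].
Characteristic polynomial det(A - λI) = λ^2 - 4λ + 4 = 0.
Single eigenvalue λ = 2 with algebraic multiplicity 2.
Eigenvector v = (-3,-1); generalized eigenvector w with (A-λI)w=v is (2,1).
General solution: e^(2t)[K_1·v + K_2·(t·v + w)].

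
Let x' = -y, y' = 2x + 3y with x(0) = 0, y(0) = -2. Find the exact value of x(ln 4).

A = [[0,-1],[2,3]]; eigenvalues λ = 2, 1.
Eigenvectors: (1,-2) for λ=2, (-1,1) for λ=1.
From the initial condition, c_1 = 2, c_2 = 2.
x(ln 4) = (2)(4^2)(1) + (2)(4^1)(-1) = 24.

24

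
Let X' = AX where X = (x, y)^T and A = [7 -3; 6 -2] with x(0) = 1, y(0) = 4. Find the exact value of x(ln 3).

A = [[7,-3],[6,-2]]; eigenvalues λ = 4, 1.
Eigenvectors: (1,1) for λ=4, (-1,-2) for λ=1.
From the initial condition, c_1 = -2, c_2 = -3.
x(ln 3) = (-2)(3^4)(1) + (-3)(3^1)(-1) = -153.

-153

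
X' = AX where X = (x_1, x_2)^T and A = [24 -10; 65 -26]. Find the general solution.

Coefficient matrix A = [[24, -10], [65, -26]].
Characteristic polynomial det(A - λI) = λ^2 + 2λ + 26 = 0.
Eigenvalues λ = -1 ± 5i (complex conjugate pair).
For λ=-1+5i: an eigenvector is (-1,-2) - i(-1,-3) = (-1 + i, -2 + 3i).
A real fundamental pair from Re and Im of e^((-1+5i)t)v: X_1 = e^(-t)(cos(5t)·(-1,-2) + sin(5t)·(-1,-3)), X_2 = e^(-t)(sin(5t)·(-1,-2) - cos(5t)·(-1,-3)).
General solution: K_1X_1 + K_2X_2.

x_1(t) = -K_1e^(-t)sin(5t) - K_1e^(-t)cos(5t) - K_2e^(-t)sin(5t) + K_2e^(-t)cos(5t), x_2(t) = -3K_1e^(-t)sin(5t) - 2K_1e^(-t)cos(5t) - 2K_2e^(-t)sin(5t) + 3K_2e^(-t)cos(5t)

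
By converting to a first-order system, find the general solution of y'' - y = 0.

y(t) = K_1e^(t) + K_2e^(-t)

Let x_1 = y, x_2 = y'. Then x_1' = x_2 and x_2' = x_1.
A = [[0,1],[1,0]]; det(A-λI) = λ^2 - 1.
Eigenvalues λ = 1, -1 with eigenvectors (1,1), (1,-1).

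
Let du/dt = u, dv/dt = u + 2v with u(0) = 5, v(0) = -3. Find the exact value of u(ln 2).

10

A = [[1,0],[1,2]]; eigenvalues λ = 2, 1.
Eigenvectors: (0,-1) for λ=2, (-1,1) for λ=1.
From the initial condition, c_1 = -2, c_2 = -5.
u(ln 2) = (-2)(2^2)(0) + (-5)(2^1)(-1) = 10.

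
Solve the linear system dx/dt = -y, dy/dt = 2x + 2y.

x(t) = -c_1e^(t)cos(t) - c_2e^(t)sin(t), y(t) = -c_1e^(t)sin(t) + c_1e^(t)cos(t) + c_2e^(t)sin(t) + c_2e^(t)cos(t)

Coefficient matrix A = [[0, -1], [2, 2]].
Characteristic polynomial det(A - λI) = λ^2 - 2λ + 2 = 0.
Eigenvalues λ = 1 ± i (complex conjugate pair).
For λ=1+i: an eigenvector is (-1,1) - i(0,-1) = (-1, 1 + i).
A real fundamental pair from Re and Im of e^((1+i)t)v: X_1 = e^(t)(cos(t)·(-1,1) + sin(t)·(0,-1)), X_2 = e^(t)(sin(t)·(-1,1) - cos(t)·(0,-1)).
General solution: c_1X_1 + c_2X_2.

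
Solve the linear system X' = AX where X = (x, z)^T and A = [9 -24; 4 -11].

Coefficient matrix A = [[9, -24], [4, -11]].
Characteristic polynomial det(A - λI) = λ^2 + 2λ - 3 = 0.
Eigenvalues λ = 1, -3.
For λ=1: (A-λI) row 1 is [8, -24], so an eigenvector is (3, 1).
For λ=-3: (A-λI) row 1 is [12, -24], so an eigenvector is (-2, -1).
General solution: c_1e^(t)(3,1) + c_2e^(-3t)(-2,-1).

x(t) = 3c_1e^(t) - 2c_2e^(-3t), z(t) = c_1e^(t) - c_2e^(-3t)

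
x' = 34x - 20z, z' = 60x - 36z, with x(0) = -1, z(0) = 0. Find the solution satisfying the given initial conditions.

x(t) = -4e^(4t) + 3e^(-6t), z(t) = -6e^(4t) + 6e^(-6t)

Coefficient matrix A = [[34, -20], [60, -36]].
Characteristic polynomial det(A - λI) = λ^2 + 2λ - 24 = 0.
Eigenvalues λ = -6, 4.
For λ=-6: (A-λI) row 1 is [40, -20], so an eigenvector is (1, 2).
For λ=4: (A-λI) row 1 is [30, -20], so an eigenvector is (2, 3).
General solution: K_1e^(-6t)(1,2) + K_2e^(4t)(2,3).
Applying x(0)=-1, z(0)=0 gives K_1=3, K_2=-2.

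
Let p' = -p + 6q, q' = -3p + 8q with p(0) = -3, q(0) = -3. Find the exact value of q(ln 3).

A = [[-1,6],[-3,8]]; eigenvalues λ = 5, 2.
Eigenvectors: (1,1) for λ=5, (-2,-1) for λ=2.
From the initial condition, c_1 = -3, c_2 = 0.
q(ln 3) = (-3)(3^5)(1) + (0)(3^2)(-1) = -729.

-729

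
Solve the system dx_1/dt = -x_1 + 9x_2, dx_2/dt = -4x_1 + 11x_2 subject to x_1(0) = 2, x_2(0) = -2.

Coefficient matrix A = [[-1, 9], [-4, 11]].
Characteristic polynomial det(A - λI) = λ^2 - 10λ + 25 = 0.
Single eigenvalue λ = 5 with algebraic multiplicity 2.
Eigenvector v = (-3,-2); generalized eigenvector w with (A-λI)w=v is (2,1).
General solution: e^(5t)[K_1·v + K_2·(t·v + w)].
Applying x_1(0)=2, x_2(0)=-2 gives K_1=6, K_2=10.

x_1(t) = -30te^(5t) + 2e^(5t), x_2(t) = -20te^(5t) - 2e^(5t)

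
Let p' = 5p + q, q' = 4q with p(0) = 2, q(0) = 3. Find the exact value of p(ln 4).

A = [[5,1],[0,4]]; eigenvalues λ = 4, 5.
Eigenvectors: (-1,1) for λ=4, (-1,0) for λ=5.
From the initial condition, c_1 = 3, c_2 = -5.
p(ln 4) = (3)(4^4)(-1) + (-5)(4^5)(-1) = 4352.

4352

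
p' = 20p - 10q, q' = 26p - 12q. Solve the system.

p(t) = c_1e^(4t)sin(2t) + 2c_1e^(4t)cos(2t) + 2c_2e^(4t)sin(2t) - c_2e^(4t)cos(2t), q(t) = 2c_1e^(4t)sin(2t) + 3c_1e^(4t)cos(2t) + 3c_2e^(4t)sin(2t) - 2c_2e^(4t)cos(2t)

Coefficient matrix A = [[20, -10], [26, -12]].
Characteristic polynomial det(A - λI) = λ^2 - 8λ + 20 = 0.
Eigenvalues λ = 4 ± 2i (complex conjugate pair).
For λ=4+2i: an eigenvector is (2,3) - i(1,2) = (2 - i, 3 - 2i).
A real fundamental pair from Re and Im of e^((4+2i)t)v: X_1 = e^(4t)(cos(2t)·(2,3) + sin(2t)·(1,2)), X_2 = e^(4t)(sin(2t)·(2,3) - cos(2t)·(1,2)).
General solution: c_1X_1 + c_2X_2.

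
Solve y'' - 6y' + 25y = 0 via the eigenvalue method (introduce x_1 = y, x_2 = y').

Let x_1 = y, x_2 = y'. Then x_1' = x_2 and x_2' = -25x_1 + 6x_2.
A = [[0,1],[-25,6]]; det(A-λI) = λ^2 - 6λ + 25.
Eigenvalues λ = 3 ± 4i.

y(t) = K_1e^(3t)cos(4t) + K_2e^(3t)sin(4t)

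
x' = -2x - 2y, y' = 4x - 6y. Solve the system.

x(t) = c_1e^(-4t)sin(2t) - c_2e^(-4t)cos(2t), y(t) = c_1e^(-4t)sin(2t) - c_1e^(-4t)cos(2t) - c_2e^(-4t)sin(2t) - c_2e^(-4t)cos(2t)

Coefficient matrix A = [[-2, -2], [4, -6]].
Characteristic polynomial det(A - λI) = λ^2 + 8λ + 20 = 0.
Eigenvalues λ = -4 ± 2i (complex conjugate pair).
For λ=-4+2i: an eigenvector is (0,-1) - i(1,1) = (0 - i, -1 - i).
A real fundamental pair from Re and Im of e^((-4+2i)t)v: X_1 = e^(-4t)(cos(2t)·(0,-1) + sin(2t)·(1,1)), X_2 = e^(-4t)(sin(2t)·(0,-1) - cos(2t)·(1,1)).
General solution: c_1X_1 + c_2X_2.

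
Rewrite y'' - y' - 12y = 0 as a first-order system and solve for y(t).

Let x_1 = y, x_2 = y'. Then x_1' = x_2 and x_2' = 12x_1 + x_2.
A = [[0,1],[12,1]]; det(A-λI) = λ^2 - λ - 12.
Eigenvalues λ = -3, 4 with eigenvectors (1,-3), (1,4).

y(t) = c_1e^(-3t) + c_2e^(4t)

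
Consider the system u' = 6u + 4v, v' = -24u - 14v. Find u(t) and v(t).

u(t) = -K_1e^(-2t) - K_2e^(-6t), v(t) = 2K_1e^(-2t) + 3K_2e^(-6t)

Coefficient matrix A = [[6, 4], [-24, -14]].
Characteristic polynomial det(A - λI) = λ^2 + 8λ + 12 = 0.
Eigenvalues λ = -2, -6.
For λ=-2: (A-λI) row 1 is [8, 4], so an eigenvector is (-1, 2).
For λ=-6: (A-λI) row 1 is [12, 4], so an eigenvector is (-1, 3).
General solution: K_1e^(-2t)(-1,2) + K_2e^(-6t)(-1,3).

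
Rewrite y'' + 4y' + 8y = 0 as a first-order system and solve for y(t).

y(t) = c_1e^(-2t)cos(2t) + c_2e^(-2t)sin(2t)

Let x_1 = y, x_2 = y'. Then x_1' = x_2 and x_2' = -8x_1 - 4x_2.
A = [[0,1],[-8,-4]]; det(A-λI) = λ^2 + 4λ + 8.
Eigenvalues λ = -2 ± 2i.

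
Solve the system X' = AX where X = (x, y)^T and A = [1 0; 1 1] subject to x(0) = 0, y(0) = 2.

x(t) = 0, y(t) = 2e^(t)

Coefficient matrix A = [[1, 0], [1, 1]].
Characteristic polynomial det(A - λI) = λ^2 - 2λ + 1 = 0.
Single eigenvalue λ = 1 with algebraic multiplicity 2.
Eigenvector v = (0,1); generalized eigenvector w with (A-λI)w=v is (1,-2).
General solution: e^(t)[C_1·v + C_2·(t·v + w)].
Applying x(0)=0, y(0)=2 gives C_1=2, C_2=0.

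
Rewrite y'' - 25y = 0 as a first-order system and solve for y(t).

Let x_1 = y, x_2 = y'. Then x_1' = x_2 and x_2' = 25x_1.
A = [[0,1],[25,0]]; det(A-λI) = λ^2 - 25.
Eigenvalues λ = -5, 5 with eigenvectors (1,-5), (1,5).

y(t) = c_1e^(-5t) + c_2e^(5t)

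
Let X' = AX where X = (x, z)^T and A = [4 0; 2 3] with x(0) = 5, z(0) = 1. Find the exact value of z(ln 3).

567

A = [[4,0],[2,3]]; eigenvalues λ = 4, 3.
Eigenvectors: (1,2) for λ=4, (0,-1) for λ=3.
From the initial condition, c_1 = 5, c_2 = 9.
z(ln 3) = (5)(3^4)(2) + (9)(3^3)(-1) = 567.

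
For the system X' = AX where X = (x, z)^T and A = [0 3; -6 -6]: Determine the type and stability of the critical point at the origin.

stable spiral

A = [[0,3],[-6,-6]]; det(A-λI) = λ^2 + 6λ + 18.
λ = -3 ± 3i: negative real part.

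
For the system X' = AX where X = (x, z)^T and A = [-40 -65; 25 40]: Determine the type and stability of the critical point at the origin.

center

A = [[-40,-65],[25,40]]; det(A-λI) = λ^2 + 25.
λ = 0 ± 5i: zero real part.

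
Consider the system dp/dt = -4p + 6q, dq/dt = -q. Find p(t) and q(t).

Coefficient matrix A = [[-4, 6], [0, -1]].
Characteristic polynomial det(A - λI) = λ^2 + 5λ + 4 = 0.
Eigenvalues λ = -4, -1.
For λ=-4: (A-λI) row 1 is [0, 6], so an eigenvector is (1, 0).
For λ=-1: (A-λI) row 1 is [-3, 6], so an eigenvector is (2, 1).
General solution: K_1e^(-4t)(1,0) + K_2e^(-t)(2,1).

p(t) = K_1e^(-4t) + 2K_2e^(-t), q(t) = K_2e^(-t)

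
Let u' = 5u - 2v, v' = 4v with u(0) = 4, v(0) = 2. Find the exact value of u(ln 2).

A = [[5,-2],[0,4]]; eigenvalues λ = 5, 4.
Eigenvectors: (-1,0) for λ=5, (2,1) for λ=4.
From the initial condition, c_1 = 0, c_2 = 2.
u(ln 2) = (0)(2^5)(-1) + (2)(2^4)(2) = 64.

64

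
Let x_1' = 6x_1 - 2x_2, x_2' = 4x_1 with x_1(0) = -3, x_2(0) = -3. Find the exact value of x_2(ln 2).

-48

A = [[6,-2],[4,0]]; eigenvalues λ = 4, 2.
Eigenvectors: (-1,-1) for λ=4, (1,2) for λ=2.
From the initial condition, c_1 = 3, c_2 = 0.
x_2(ln 2) = (3)(2^4)(-1) + (0)(2^2)(2) = -48.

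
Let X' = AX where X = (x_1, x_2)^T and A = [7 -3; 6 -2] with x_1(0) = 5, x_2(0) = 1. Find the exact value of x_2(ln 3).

705

A = [[7,-3],[6,-2]]; eigenvalues λ = 4, 1.
Eigenvectors: (1,1) for λ=4, (1,2) for λ=1.
From the initial condition, c_1 = 9, c_2 = -4.
x_2(ln 3) = (9)(3^4)(1) + (-4)(3^1)(2) = 705.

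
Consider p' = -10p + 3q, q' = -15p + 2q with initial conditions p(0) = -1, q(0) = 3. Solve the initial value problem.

p(t) = 5e^(-4t)sin(3t) - e^(-4t)cos(3t), q(t) = 11e^(-4t)sin(3t) + 3e^(-4t)cos(3t)

Coefficient matrix A = [[-10, 3], [-15, 2]].
Characteristic polynomial det(A - λI) = λ^2 + 8λ + 25 = 0.
Eigenvalues λ = -4 ± 3i (complex conjugate pair).
For λ=-4+3i: an eigenvector is (-1,-2) - i(0,1) = (-1, -2 - i).
A real fundamental pair from Re and Im of e^((-4+3i)t)v: X_1 = e^(-4t)(cos(3t)·(-1,-2) + sin(3t)·(0,1)), X_2 = e^(-4t)(sin(3t)·(-1,-2) - cos(3t)·(0,1)).
General solution: K_1X_1 + K_2X_2.
Applying p(0)=-1, q(0)=3 gives K_1=1, K_2=-5.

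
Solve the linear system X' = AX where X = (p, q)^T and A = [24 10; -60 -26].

Coefficient matrix A = [[24, 10], [-60, -26]].
Characteristic polynomial det(A - λI) = λ^2 + 2λ - 24 = 0.
Eigenvalues λ = -6, 4.
For λ=-6: (A-λI) row 1 is [30, 10], so an eigenvector is (-1, 3).
For λ=4: (A-λI) row 1 is [20, 10], so an eigenvector is (1, -2).
General solution: c_1e^(-6t)(-1,3) + c_2e^(4t)(1,-2).

p(t) = -c_1e^(-6t) + c_2e^(4t), q(t) = 3c_1e^(-6t) - 2c_2e^(4t)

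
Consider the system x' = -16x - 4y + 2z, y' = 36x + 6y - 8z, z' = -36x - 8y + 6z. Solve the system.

Coefficient matrix A = [[-16, -4, 2], [36, 6, -8], [-36, -8, 6]].
det(A - λI) = 0 gives eigenvalues λ = -4, -2, 2.
For λ=-4: eigenvector (1,-2,2).
For λ=-2: eigenvector (-2,5,-4).
For λ=2: eigenvector (1,-3,3).
General solution: C_1e^(-4t)(1,-2,2) + C_2e^(-2t)(-2,5,-4) + C_3e^(2t)(1,-3,3).

x(t) = C_1e^(-4t) - 2C_2e^(-2t) + C_3e^(2t), y(t) = -2C_1e^(-4t) + 5C_2e^(-2t) - 3C_3e^(2t), z(t) = 2C_1e^(-4t) - 4C_2e^(-2t) + 3C_3e^(2t)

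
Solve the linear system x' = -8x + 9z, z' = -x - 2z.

x(t) = 3K_1e^(-5t) + 3K_2te^(-5t) + 2K_2e^(-5t), z(t) = K_1e^(-5t) + K_2te^(-5t) + K_2e^(-5t)

Coefficient matrix A = [[-8, 9], [-1, -2]].
Characteristic polynomial det(A - λI) = λ^2 + 10λ + 25 = 0.
Single eigenvalue λ = -5 with algebraic multiplicity 2.
Eigenvector v = (3,1); generalized eigenvector w with (A-λI)w=v is (2,1).
General solution: e^(-5t)[K_1·v + K_2·(t·v + w)].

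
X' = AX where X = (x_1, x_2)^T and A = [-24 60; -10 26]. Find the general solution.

Coefficient matrix A = [[-24, 60], [-10, 26]].
Characteristic polynomial det(A - λI) = λ^2 - 2λ - 24 = 0.
Eigenvalues λ = -4, 6.
For λ=-4: (A-λI) row 1 is [-20, 60], so an eigenvector is (3, 1).
For λ=6: (A-λI) row 1 is [-30, 60], so an eigenvector is (2, 1).
General solution: K_1e^(-4t)(3,1) + K_2e^(6t)(2,1).

x_1(t) = 3K_1e^(-4t) + 2K_2e^(6t), x_2(t) = K_1e^(-4t) + K_2e^(6t)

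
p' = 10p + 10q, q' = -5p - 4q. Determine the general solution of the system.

p(t) = -3K_1e^(3t)sin(t) + K_1e^(3t)cos(t) + K_2e^(3t)sin(t) + 3K_2e^(3t)cos(t), q(t) = 2K_1e^(3t)sin(t) - K_1e^(3t)cos(t) - K_2e^(3t)sin(t) - 2K_2e^(3t)cos(t)

Coefficient matrix A = [[10, 10], [-5, -4]].
Characteristic polynomial det(A - λI) = λ^2 - 6λ + 10 = 0.
Eigenvalues λ = 3 ± i (complex conjugate pair).
For λ=3+i: an eigenvector is (1,-1) - i(-3,2) = (1 + 3i, -1 - 2i).
A real fundamental pair from Re and Im of e^((3+i)t)v: X_1 = e^(3t)(cos(t)·(1,-1) + sin(t)·(-3,2)), X_2 = e^(3t)(sin(t)·(1,-1) - cos(t)·(-3,2)).
General solution: K_1X_1 + K_2X_2.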